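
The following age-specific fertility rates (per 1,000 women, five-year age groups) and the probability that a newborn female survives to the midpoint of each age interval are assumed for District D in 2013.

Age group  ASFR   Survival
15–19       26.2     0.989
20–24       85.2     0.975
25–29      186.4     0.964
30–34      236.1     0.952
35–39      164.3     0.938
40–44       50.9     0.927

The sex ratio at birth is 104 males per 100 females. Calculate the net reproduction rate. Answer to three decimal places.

Proportion female at birth = 100 / (100 + 104) = 0.49020.
Per-age-group product (5 × ASFR × survival probability):
  15–19: 5 × 26.2/1000 × 0.989 = 0.12956
  20–24: 5 × 85.2/1000 × 0.975 = 0.41535
  25–29: 5 × 186.4/1000 × 0.964 = 0.89845
  30–34: 5 × 236.1/1000 × 0.952 = 1.12384
  35–39: 5 × 164.3/1000 × 0.938 = 0.77057
  40–44: 5 × 50.9/1000 × 0.927 = 0.23592
Sum = 3.57369
NRR = 0.49020 × 3.57369 = 1.75182

1.752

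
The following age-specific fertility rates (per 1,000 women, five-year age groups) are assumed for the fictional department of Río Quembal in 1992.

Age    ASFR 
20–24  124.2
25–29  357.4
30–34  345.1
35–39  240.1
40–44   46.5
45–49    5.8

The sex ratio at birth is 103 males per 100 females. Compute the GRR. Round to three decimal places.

Proportion female at birth = 100 / (100 + 103) = 0.49261.
Sum of ASFRs = 124.2 + 357.4 + 345.1 + 240.1 + 46.5 + 5.8 = 1119.1
TFR = 5 × 1119.1 / 1000 = 5.5955
GRR = 0.49261 × 5.5955 = 2.75640

2.756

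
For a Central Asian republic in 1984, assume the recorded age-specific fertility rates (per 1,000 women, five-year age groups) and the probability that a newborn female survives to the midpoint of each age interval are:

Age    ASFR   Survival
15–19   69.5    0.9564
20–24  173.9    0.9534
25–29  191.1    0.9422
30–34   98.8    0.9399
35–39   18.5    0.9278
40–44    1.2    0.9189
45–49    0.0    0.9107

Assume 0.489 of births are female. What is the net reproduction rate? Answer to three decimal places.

1.280

Proportion female at birth = 0.489.
Per-age-group product (5 × ASFR × survival probability):
  15–19: 5 × 69.5/1000 × 0.9564 = 0.33235
  20–24: 5 × 173.9/1000 × 0.9534 = 0.82898
  25–29: 5 × 191.1/1000 × 0.9422 = 0.90027
  30–34: 5 × 98.8/1000 × 0.9399 = 0.46431
  35–39: 5 × 18.5/1000 × 0.9278 = 0.08582
  40–44: 5 × 1.2/1000 × 0.9189 = 0.00551
  45–49: 5 × 0.0/1000 × 0.9107 = 0.00000
Sum = 2.61724
NRR = 0.489 × 2.61724 = 1.27983
NRR > 1, so each generation more than replaces itself.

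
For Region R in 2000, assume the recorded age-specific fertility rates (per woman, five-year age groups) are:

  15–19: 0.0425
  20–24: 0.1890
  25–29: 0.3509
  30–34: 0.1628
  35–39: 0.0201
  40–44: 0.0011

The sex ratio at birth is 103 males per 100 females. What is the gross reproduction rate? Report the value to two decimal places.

Proportion female at birth = 100 / (100 + 103) = 0.49261.
Sum of ASFRs = 0.0425 + 0.1890 + 0.3509 + 0.1628 + 0.0201 + 0.0011 = 0.7664
TFR = 5 × 0.7664 = 3.832
GRR = 0.49261 × 3.832 = 1.88768

1.89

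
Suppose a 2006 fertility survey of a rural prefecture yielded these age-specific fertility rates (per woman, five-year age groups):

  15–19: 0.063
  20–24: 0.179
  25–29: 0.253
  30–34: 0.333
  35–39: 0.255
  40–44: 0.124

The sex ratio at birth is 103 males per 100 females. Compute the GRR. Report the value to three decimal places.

2.973

Proportion female at birth = 100 / (100 + 103) = 0.49261.
Sum of ASFRs = 0.063 + 0.179 + 0.253 + 0.333 + 0.255 + 0.124 = 1.207
TFR = 5 × 1.207 = 6.035
GRR = 0.49261 × 6.035 = 2.97290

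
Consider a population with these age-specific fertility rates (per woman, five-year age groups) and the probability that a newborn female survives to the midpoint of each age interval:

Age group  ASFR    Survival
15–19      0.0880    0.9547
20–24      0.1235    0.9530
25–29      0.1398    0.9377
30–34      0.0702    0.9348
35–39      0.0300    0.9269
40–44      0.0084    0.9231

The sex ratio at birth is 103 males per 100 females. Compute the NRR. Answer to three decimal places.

Proportion female at birth = 100 / (100 + 103) = 0.49261.
Per-age-group product (5 × ASFR × survival probability):
  15–19: 5 × 0.0880 × 0.9547 = 0.42007
  20–24: 5 × 0.1235 × 0.9530 = 0.58848
  25–29: 5 × 0.1398 × 0.9377 = 0.65545
  30–34: 5 × 0.0702 × 0.9348 = 0.32811
  35–39: 5 × 0.0300 × 0.9269 = 0.13904
  40–44: 5 × 0.0084 × 0.9231 = 0.03877
Sum = 2.16992
NRR = 0.49261 × 2.16992 = 1.06892
NRR > 1, so each generation more than replaces itself.

1.069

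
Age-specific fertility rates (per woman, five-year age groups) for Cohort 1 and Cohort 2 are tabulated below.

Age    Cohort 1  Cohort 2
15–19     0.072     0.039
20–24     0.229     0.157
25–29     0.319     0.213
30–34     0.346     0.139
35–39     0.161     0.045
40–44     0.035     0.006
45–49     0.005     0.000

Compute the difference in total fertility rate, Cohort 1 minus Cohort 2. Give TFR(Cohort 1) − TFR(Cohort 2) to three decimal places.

2.840

Cohort 1:
  Sum of ASFRs = 0.072 + 0.229 + 0.319 + 0.346 + 0.161 + 0.035 + 0.005 = 1.167
  TFR = 5 × 1.167 = 5.835
Cohort 2:
  Sum of ASFRs = 0.039 + 0.157 + 0.213 + 0.139 + 0.045 + 0.006 + 0.000 = 0.599
  TFR = 5 × 0.599 = 2.995
Difference = 5.835 − 2.995 = 2.84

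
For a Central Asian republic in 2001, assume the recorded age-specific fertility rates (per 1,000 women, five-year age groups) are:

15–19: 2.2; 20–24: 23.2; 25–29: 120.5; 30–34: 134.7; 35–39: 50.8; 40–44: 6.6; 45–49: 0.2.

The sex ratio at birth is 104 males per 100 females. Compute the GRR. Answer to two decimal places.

Proportion female at birth = 100 / (100 + 104) = 0.49020.
Sum of ASFRs = 2.2 + 23.2 + 120.5 + 134.7 + 50.8 + 6.6 + 0.2 = 338.2
TFR = 5 × 338.2 / 1000 = 1.691
GRR = 0.49020 × 1.691 = 0.82893

0.83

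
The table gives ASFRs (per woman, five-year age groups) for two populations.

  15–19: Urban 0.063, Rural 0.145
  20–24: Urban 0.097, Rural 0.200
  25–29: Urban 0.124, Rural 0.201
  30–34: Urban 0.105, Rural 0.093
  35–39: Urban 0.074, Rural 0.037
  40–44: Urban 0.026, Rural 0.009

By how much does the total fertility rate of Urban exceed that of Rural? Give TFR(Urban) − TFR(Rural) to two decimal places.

-0.98

Urban:
  Sum of ASFRs = 0.063 + 0.097 + 0.124 + 0.105 + 0.074 + 0.026 = 0.489
  TFR = 5 × 0.489 = 2.445
Rural:
  Sum of ASFRs = 0.145 + 0.200 + 0.201 + 0.093 + 0.037 + 0.009 = 0.685
  TFR = 5 × 0.685 = 3.425
Difference = 2.445 − 3.425 = -0.98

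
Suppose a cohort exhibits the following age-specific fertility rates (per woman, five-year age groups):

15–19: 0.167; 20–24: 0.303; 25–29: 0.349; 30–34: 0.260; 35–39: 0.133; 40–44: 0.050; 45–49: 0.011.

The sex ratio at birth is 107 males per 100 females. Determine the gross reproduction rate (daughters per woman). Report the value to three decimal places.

Proportion female at birth = 100 / (100 + 107) = 0.48309.
Sum of ASFRs = 0.167 + 0.303 + 0.349 + 0.260 + 0.133 + 0.050 + 0.011 = 1.273
TFR = 5 × 1.273 = 6.365
GRR = 0.48309 × 6.365 = 3.07487

3.075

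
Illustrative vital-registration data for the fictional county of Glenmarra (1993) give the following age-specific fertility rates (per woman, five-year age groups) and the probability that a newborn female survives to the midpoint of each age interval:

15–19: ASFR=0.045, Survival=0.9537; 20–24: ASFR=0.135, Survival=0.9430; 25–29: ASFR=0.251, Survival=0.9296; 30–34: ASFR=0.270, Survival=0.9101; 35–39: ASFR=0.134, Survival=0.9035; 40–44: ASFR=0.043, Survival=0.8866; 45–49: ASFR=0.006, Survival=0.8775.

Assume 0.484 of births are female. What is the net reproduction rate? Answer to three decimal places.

Proportion female at birth = 0.484.
Survival-weighted fertility by age (5·fₓ·Sₓ):
  15–19: 5 × 0.045 × 0.9537 = 0.21458
  20–24: 5 × 0.135 × 0.9430 = 0.63653
  25–29: 5 × 0.251 × 0.9296 = 1.16665
  30–34: 5 × 0.270 × 0.9101 = 1.22864
  35–39: 5 × 0.134 × 0.9035 = 0.60535
  40–44: 5 × 0.043 × 0.8866 = 0.19062
  45–49: 5 × 0.006 × 0.8775 = 0.02633
Sum = 4.06870
NRR = 0.484 × 4.06870 = 1.96925
With NRR above 1 the population is above replacement fertility.

1.969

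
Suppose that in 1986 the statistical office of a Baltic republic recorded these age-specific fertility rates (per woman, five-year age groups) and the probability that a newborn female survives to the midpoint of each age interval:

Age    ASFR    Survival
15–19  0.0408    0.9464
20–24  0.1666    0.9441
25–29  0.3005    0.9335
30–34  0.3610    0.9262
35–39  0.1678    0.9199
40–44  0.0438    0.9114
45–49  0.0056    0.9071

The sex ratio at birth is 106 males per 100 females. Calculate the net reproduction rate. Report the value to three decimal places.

2.452

Proportion female at birth = 100 / (100 + 106) = 0.48544.
Per-age-group product (5 × ASFR × survival probability):
  15–19: 5 × 0.0408 × 0.9464 = 0.19307
  20–24: 5 × 0.1666 × 0.9441 = 0.78644
  25–29: 5 × 0.3005 × 0.9335 = 1.40258
  30–34: 5 × 0.3610 × 0.9262 = 1.67179
  35–39: 5 × 0.1678 × 0.9199 = 0.77180
  40–44: 5 × 0.0438 × 0.9114 = 0.19960
  45–49: 5 × 0.0056 × 0.9071 = 0.02540
Sum = 5.05068
NRR = 0.48544 × 5.05068 = 2.45180
NRR > 1, so each generation more than replaces itself.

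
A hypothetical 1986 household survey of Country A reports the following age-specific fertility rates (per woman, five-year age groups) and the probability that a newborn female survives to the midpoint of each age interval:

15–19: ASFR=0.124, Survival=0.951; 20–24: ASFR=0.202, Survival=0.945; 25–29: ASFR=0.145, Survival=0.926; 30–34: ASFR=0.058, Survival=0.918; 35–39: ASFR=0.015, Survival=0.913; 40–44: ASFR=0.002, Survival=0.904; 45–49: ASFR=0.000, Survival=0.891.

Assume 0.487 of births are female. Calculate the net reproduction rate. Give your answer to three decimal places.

1.246

Proportion female at birth = 0.487.
Weighting each age-specific rate by interval width and survival:
  15–19: 5 × 0.124 × 0.951 = 0.58962
  20–24: 5 × 0.202 × 0.945 = 0.95445
  25–29: 5 × 0.145 × 0.926 = 0.67135
  30–34: 5 × 0.058 × 0.918 = 0.26622
  35–39: 5 × 0.015 × 0.913 = 0.06848
  40–44: 5 × 0.002 × 0.904 = 0.00904
  45–49: 5 × 0.000 × 0.891 = 0.00000
Sum = 2.55916
NRR = 0.487 × 2.55916 = 1.24631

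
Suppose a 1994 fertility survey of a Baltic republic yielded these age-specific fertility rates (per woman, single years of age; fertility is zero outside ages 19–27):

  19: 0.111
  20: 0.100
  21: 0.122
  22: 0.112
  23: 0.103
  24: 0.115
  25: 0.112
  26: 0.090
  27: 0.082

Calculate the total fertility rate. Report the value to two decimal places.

0.95

Sum of ASFRs = 0.111 + 0.100 + 0.122 + 0.112 + 0.103 + 0.115 + 0.112 + 0.090 + 0.082 = 0.947
TFR = 0.947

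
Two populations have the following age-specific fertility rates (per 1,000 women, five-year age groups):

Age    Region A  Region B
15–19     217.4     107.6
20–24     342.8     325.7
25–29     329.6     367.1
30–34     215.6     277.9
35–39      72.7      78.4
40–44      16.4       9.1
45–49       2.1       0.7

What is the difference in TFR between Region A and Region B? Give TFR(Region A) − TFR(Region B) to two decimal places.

0.15

Region A:
  Sum of ASFRs = 217.4 + 342.8 + 329.6 + 215.6 + 72.7 + 16.4 + 2.1 = 1196.6
  TFR = 5 × 1196.6 / 1000 = 5.983
Region B:
  Sum of ASFRs = 107.6 + 325.7 + 367.1 + 277.9 + 78.4 + 9.1 + 0.7 = 1166.5
  TFR = 5 × 1166.5 / 1000 = 5.8325
Difference = 5.983 − 5.8325 = 0.1505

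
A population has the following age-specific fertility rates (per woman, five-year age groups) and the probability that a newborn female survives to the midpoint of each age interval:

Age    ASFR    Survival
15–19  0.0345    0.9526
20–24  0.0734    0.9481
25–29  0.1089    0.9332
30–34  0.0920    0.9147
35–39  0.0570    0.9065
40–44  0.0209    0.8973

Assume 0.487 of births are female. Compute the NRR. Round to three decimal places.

Proportion female at birth = 0.487.
Survival-weighted fertility by age (5·fₓ·Sₓ):
  15–19: 5 × 0.0345 × 0.9526 = 0.16432
  20–24: 5 × 0.0734 × 0.9481 = 0.34795
  25–29: 5 × 0.1089 × 0.9332 = 0.50813
  30–34: 5 × 0.0920 × 0.9147 = 0.42076
  35–39: 5 × 0.0570 × 0.9065 = 0.25835
  40–44: 5 × 0.0209 × 0.8973 = 0.09377
Sum = 1.79328
NRR = 0.487 × 1.79328 = 0.87333

0.873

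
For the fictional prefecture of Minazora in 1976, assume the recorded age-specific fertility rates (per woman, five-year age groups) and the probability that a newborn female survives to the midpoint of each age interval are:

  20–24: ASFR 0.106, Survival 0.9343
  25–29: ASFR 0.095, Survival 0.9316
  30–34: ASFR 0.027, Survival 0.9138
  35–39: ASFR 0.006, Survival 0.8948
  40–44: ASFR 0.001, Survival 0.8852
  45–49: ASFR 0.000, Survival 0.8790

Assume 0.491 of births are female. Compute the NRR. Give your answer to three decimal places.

0.536

Proportion female at birth = 0.491.
Each age group contributes 5 × ASFR × survival:
  20–24: 5 × 0.106 × 0.9343 = 0.49518
  25–29: 5 × 0.095 × 0.9316 = 0.44251
  30–34: 5 × 0.027 × 0.9138 = 0.12336
  35–39: 5 × 0.006 × 0.8948 = 0.02684
  40–44: 5 × 0.001 × 0.8852 = 0.00443
  45–49: 5 × 0.000 × 0.8790 = 0.00000
Sum = 1.09232
NRR = 0.491 × 1.09232 = 0.53633
An NRR under 1 implies long-run decline under these rates.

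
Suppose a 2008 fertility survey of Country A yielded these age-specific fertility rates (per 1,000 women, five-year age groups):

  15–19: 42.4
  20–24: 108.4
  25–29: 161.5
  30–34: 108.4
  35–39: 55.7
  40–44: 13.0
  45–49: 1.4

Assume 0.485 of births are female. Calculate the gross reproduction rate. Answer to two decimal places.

Proportion female at birth = 0.485.
Sum of ASFRs = 42.4 + 108.4 + 161.5 + 108.4 + 55.7 + 13.0 + 1.4 = 490.8
TFR = 5 × 490.8 / 1000 = 2.454
GRR = 0.485 × 2.454 = 1.19019

1.19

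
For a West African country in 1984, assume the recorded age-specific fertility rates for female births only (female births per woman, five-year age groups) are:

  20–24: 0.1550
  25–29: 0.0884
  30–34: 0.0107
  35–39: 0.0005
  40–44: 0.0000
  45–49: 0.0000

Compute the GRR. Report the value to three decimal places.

1.273

Sum of female ASFRs = 0.1550 + 0.0884 + 0.0107 + 0.0005 + 0.0000 + 0.0000 = 0.2546
GRR = 5 × 0.2546 = 1.273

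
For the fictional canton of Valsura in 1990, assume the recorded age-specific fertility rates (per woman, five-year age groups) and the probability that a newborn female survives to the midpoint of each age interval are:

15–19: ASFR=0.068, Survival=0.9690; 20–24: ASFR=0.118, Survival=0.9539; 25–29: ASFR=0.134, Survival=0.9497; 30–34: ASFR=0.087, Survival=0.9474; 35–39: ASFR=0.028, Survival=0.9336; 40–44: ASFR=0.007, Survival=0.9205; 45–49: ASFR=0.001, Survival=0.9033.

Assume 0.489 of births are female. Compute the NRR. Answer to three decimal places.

Proportion female at birth = 0.489.
Each age group contributes 5 × ASFR × survival:
  15–19: 5 × 0.068 × 0.9690 = 0.32946
  20–24: 5 × 0.118 × 0.9539 = 0.56280
  25–29: 5 × 0.134 × 0.9497 = 0.63630
  30–34: 5 × 0.087 × 0.9474 = 0.41212
  35–39: 5 × 0.028 × 0.9336 = 0.13070
  40–44: 5 × 0.007 × 0.9205 = 0.03222
  45–49: 5 × 0.001 × 0.9033 = 0.00452
Sum = 2.10812
NRR = 0.489 × 2.10812 = 1.03087

1.031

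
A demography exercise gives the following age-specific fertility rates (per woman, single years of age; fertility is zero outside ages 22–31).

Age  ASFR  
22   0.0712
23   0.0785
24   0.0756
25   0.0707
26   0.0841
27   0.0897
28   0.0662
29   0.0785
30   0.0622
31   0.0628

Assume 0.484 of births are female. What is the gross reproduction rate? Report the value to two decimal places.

Proportion female at birth = 0.484.
Sum of ASFRs = 0.0712 + 0.0785 + 0.0756 + 0.0707 + 0.0841 + 0.0897 + 0.0662 + 0.0785 + 0.0622 + 0.0628 = 0.7395
TFR = 0.7395
GRR = 0.484 × 0.7395 = 0.35792

0.36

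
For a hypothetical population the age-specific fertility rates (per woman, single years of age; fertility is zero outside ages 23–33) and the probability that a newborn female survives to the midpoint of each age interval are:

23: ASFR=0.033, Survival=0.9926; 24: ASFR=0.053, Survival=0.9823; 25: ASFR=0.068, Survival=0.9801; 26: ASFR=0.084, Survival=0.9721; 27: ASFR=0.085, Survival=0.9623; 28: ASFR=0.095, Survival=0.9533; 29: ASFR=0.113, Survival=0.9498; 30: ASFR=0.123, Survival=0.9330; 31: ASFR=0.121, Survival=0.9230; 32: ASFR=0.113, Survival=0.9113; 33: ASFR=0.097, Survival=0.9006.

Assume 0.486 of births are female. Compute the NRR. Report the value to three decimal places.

0.452

Proportion female at birth = 0.486.
Per-age-group product (1 × ASFR × survival probability):
  23: 1 × 0.033 × 0.9926 = 0.03276
  24: 1 × 0.053 × 0.9823 = 0.05206
  25: 1 × 0.068 × 0.9801 = 0.06665
  26: 1 × 0.084 × 0.9721 = 0.08166
  27: 1 × 0.085 × 0.9623 = 0.08180
  28: 1 × 0.095 × 0.9533 = 0.09056
  29: 1 × 0.113 × 0.9498 = 0.10733
  30: 1 × 0.123 × 0.9330 = 0.11476
  31: 1 × 0.121 × 0.9230 = 0.11168
  32: 1 × 0.113 × 0.9113 = 0.10298
  33: 1 × 0.097 × 0.9006 = 0.08736
Sum = 0.92960
NRR = 0.486 × 0.92960 = 0.45179
An NRR under 1 implies long-run decline under these rates.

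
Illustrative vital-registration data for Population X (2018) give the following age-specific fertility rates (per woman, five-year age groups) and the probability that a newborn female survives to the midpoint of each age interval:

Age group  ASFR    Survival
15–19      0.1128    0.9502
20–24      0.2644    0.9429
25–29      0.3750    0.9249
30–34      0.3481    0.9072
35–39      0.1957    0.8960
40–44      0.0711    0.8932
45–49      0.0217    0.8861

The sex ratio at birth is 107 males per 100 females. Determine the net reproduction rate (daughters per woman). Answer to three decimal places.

3.085

Proportion female at birth = 100 / (100 + 107) = 0.48309.
Per-age-group product (5 × ASFR × survival probability):
  15–19: 5 × 0.1128 × 0.9502 = 0.53591
  20–24: 5 × 0.2644 × 0.9429 = 1.24651
  25–29: 5 × 0.3750 × 0.9249 = 1.73419
  30–34: 5 × 0.3481 × 0.9072 = 1.57898
  35–39: 5 × 0.1957 × 0.8960 = 0.87674
  40–44: 5 × 0.0711 × 0.8932 = 0.31753
  45–49: 5 × 0.0217 × 0.8861 = 0.09614
Sum = 6.38600
NRR = 0.48309 × 6.38600 = 3.08501
NRR > 1, so each generation more than replaces itself.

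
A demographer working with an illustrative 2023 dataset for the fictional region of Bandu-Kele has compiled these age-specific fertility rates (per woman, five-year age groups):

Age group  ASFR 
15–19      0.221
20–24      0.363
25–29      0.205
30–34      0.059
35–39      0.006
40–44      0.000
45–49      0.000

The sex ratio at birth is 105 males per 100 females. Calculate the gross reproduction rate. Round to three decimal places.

2.083

Proportion female at birth = 100 / (100 + 105) = 0.48780.
Sum of ASFRs = 0.221 + 0.363 + 0.205 + 0.059 + 0.006 + 0.000 + 0.000 = 0.854
TFR = 5 × 0.854 = 4.27
GRR = 0.48780 × 4.27 = 2.08291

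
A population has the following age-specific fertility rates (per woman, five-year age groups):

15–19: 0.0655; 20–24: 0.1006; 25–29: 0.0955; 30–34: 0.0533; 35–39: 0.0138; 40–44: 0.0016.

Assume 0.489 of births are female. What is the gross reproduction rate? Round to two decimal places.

Proportion female at birth = 0.489.
Sum of ASFRs = 0.0655 + 0.1006 + 0.0955 + 0.0533 + 0.0138 + 0.0016 = 0.3303
TFR = 5 × 0.3303 = 1.6515
GRR = 0.489 × 1.6515 = 0.80758

0.81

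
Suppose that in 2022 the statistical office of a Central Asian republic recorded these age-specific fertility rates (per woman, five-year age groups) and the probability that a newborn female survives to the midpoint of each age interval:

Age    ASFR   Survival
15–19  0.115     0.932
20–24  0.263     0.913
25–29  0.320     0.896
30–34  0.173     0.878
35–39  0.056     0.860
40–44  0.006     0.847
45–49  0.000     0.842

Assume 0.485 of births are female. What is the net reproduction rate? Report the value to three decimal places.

Proportion female at birth = 0.485.
Survival-weighted fertility by age (5·fₓ·Sₓ):
  15–19: 5 × 0.115 × 0.932 = 0.53590
  20–24: 5 × 0.263 × 0.913 = 1.20060
  25–29: 5 × 0.320 × 0.896 = 1.43360
  30–34: 5 × 0.173 × 0.878 = 0.75947
  35–39: 5 × 0.056 × 0.860 = 0.24080
  40–44: 5 × 0.006 × 0.847 = 0.02541
  45–49: 5 × 0.000 × 0.842 = 0.00000
Sum = 4.19578
NRR = 0.485 × 4.19578 = 2.03495
An NRR exceeding 1 indicates intrinsic growth under these rates.

2.035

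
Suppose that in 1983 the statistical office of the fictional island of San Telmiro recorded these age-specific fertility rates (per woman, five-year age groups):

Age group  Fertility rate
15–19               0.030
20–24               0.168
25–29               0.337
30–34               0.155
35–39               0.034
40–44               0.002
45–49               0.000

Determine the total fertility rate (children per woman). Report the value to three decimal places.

3.630

Sum of ASFRs = 0.030 + 0.168 + 0.337 + 0.155 + 0.034 + 0.002 + 0.000 = 0.726
TFR = 5 × 0.726 = 3.63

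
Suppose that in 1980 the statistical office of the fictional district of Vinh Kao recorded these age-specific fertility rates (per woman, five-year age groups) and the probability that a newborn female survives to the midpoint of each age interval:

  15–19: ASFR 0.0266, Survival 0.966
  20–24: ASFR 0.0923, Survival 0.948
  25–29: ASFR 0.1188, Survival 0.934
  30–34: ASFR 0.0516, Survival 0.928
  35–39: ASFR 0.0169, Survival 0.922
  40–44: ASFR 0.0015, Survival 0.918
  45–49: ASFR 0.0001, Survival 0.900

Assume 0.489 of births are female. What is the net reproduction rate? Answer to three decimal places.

Proportion female at birth = 0.489.
Weighting each age-specific rate by interval width and survival:
  15–19: 5 × 0.0266 × 0.966 = 0.12848
  20–24: 5 × 0.0923 × 0.948 = 0.43750
  25–29: 5 × 0.1188 × 0.934 = 0.55480
  30–34: 5 × 0.0516 × 0.928 = 0.23942
  35–39: 5 × 0.0169 × 0.922 = 0.07791
  40–44: 5 × 0.0015 × 0.918 = 0.00689
  45–49: 5 × 0.0001 × 0.900 = 0.00045
Sum = 1.44545
NRR = 0.489 × 1.44545 = 0.70683

0.707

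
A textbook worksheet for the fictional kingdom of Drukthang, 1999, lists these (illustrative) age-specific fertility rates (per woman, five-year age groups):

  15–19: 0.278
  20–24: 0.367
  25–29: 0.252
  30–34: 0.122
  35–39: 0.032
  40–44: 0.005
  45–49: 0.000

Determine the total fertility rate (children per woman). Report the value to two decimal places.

5.28

Sum of ASFRs = 0.278 + 0.367 + 0.252 + 0.122 + 0.032 + 0.005 + 0.000 = 1.056
TFR = 5 × 1.056 = 5.28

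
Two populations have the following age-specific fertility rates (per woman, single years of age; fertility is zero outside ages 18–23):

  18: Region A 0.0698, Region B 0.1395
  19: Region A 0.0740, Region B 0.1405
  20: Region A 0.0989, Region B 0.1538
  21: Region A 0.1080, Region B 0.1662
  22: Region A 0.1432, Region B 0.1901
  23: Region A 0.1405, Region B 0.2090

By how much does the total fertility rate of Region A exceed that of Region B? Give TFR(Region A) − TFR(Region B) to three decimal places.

Region A:
  Sum of ASFRs = 0.0698 + 0.0740 + 0.0989 + 0.1080 + 0.1432 + 0.1405 = 0.6344
  TFR = 0.6344
Region B:
  Sum of ASFRs = 0.1395 + 0.1405 + 0.1538 + 0.1662 + 0.1901 + 0.2090 = 0.9991
  TFR = 0.9991
Difference = 0.6344 − 0.9991 = -0.3647

-0.365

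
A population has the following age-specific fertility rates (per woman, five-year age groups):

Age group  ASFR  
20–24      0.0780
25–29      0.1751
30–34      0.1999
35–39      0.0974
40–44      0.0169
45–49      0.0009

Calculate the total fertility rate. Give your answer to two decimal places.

Sum of ASFRs = 0.0780 + 0.1751 + 0.1999 + 0.0974 + 0.0169 + 0.0009 = 0.5682
TFR = 5 × 0.5682 = 2.841

2.84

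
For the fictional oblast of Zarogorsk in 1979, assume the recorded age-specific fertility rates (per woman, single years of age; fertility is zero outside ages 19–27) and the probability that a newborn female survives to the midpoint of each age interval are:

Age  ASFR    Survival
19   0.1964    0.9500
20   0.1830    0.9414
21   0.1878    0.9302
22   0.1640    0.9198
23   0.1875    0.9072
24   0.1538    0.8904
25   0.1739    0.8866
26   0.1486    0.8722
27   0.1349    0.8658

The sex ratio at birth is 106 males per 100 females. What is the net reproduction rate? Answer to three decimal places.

Proportion female at birth = 100 / (100 + 106) = 0.48544.
Weighting each age-specific rate by interval width and survival:
  19: 1 × 0.1964 × 0.9500 = 0.18658
  20: 1 × 0.1830 × 0.9414 = 0.17228
  21: 1 × 0.1878 × 0.9302 = 0.17469
  22: 1 × 0.1640 × 0.9198 = 0.15085
  23: 1 × 0.1875 × 0.9072 = 0.17010
  24: 1 × 0.1538 × 0.8904 = 0.13694
  25: 1 × 0.1739 × 0.8866 = 0.15418
  26: 1 × 0.1486 × 0.8722 = 0.12961
  27: 1 × 0.1349 × 0.8658 = 0.11680
Sum = 1.39203
NRR = 0.48544 × 1.39203 = 0.67575
With NRR below 1 the population is below replacement fertility.

0.676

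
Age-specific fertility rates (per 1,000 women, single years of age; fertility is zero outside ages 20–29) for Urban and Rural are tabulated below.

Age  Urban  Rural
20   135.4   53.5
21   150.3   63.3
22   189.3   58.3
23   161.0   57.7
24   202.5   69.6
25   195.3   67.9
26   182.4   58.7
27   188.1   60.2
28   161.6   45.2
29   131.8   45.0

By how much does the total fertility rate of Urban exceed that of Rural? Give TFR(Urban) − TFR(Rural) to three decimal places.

1.118

Urban:
  Sum of ASFRs = 135.4 + 150.3 + 189.3 + 161.0 + 202.5 + 195.3 + 182.4 + 188.1 + 161.6 + 131.8 = 1697.7
  TFR = 1697.7 / 1000 = 1.6977
Rural:
  Sum of ASFRs = 53.5 + 63.3 + 58.3 + 57.7 + 69.6 + 67.9 + 58.7 + 60.2 + 45.2 + 45.0 = 579.4
  TFR = 579.4 / 1000 = 0.5794
Difference = 1.6977 − 0.5794 = 1.1183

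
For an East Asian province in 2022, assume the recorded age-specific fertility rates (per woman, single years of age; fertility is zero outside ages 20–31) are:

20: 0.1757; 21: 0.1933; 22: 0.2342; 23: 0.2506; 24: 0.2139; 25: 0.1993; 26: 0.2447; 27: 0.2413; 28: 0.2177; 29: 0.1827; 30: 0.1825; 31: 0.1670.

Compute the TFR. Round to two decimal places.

Sum of ASFRs = 0.1757 + 0.1933 + 0.2342 + 0.2506 + 0.2139 + 0.1993 + 0.2447 + 0.2413 + 0.2177 + 0.1827 + 0.1825 + 0.1670 = 2.5029
TFR = 2.5029

2.50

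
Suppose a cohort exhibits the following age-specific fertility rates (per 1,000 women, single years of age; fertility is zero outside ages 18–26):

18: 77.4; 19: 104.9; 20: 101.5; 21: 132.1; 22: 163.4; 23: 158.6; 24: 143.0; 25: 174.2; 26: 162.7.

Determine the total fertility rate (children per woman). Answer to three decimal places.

1.218

Sum of ASFRs = 77.4 + 104.9 + 101.5 + 132.1 + 163.4 + 158.6 + 143.0 + 174.2 + 162.7 = 1217.8
TFR = 1217.8 / 1000 = 1.2178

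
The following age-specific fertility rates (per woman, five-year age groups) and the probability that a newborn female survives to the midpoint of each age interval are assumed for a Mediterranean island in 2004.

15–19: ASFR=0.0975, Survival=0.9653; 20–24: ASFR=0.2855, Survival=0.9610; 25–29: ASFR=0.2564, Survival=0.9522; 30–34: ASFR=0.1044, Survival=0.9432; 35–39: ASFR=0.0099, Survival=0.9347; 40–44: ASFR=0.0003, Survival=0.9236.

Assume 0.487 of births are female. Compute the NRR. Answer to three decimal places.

Proportion female at birth = 0.487.
Each age group contributes 5 × ASFR × survival:
  15–19: 5 × 0.0975 × 0.9653 = 0.47058
  20–24: 5 × 0.2855 × 0.9610 = 1.37183
  25–29: 5 × 0.2564 × 0.9522 = 1.22072
  30–34: 5 × 0.1044 × 0.9432 = 0.49235
  35–39: 5 × 0.0099 × 0.9347 = 0.04627
  40–44: 5 × 0.0003 × 0.9236 = 0.00139
Sum = 3.60314
NRR = 0.487 × 3.60314 = 1.75473
NRR > 1, so each generation more than replaces itself.

1.755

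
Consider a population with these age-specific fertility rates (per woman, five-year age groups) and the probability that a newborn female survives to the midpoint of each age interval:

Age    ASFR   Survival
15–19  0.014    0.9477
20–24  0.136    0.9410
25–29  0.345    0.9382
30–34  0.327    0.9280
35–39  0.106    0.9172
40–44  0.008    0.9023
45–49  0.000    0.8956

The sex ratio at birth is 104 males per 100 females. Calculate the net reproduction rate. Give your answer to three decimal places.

Proportion female at birth = 100 / (100 + 104) = 0.49020.
Per-age-group product (5 × ASFR × survival probability):
  15–19: 5 × 0.014 × 0.9477 = 0.06634
  20–24: 5 × 0.136 × 0.9410 = 0.63988
  25–29: 5 × 0.345 × 0.9382 = 1.61840
  30–34: 5 × 0.327 × 0.9280 = 1.51728
  35–39: 5 × 0.106 × 0.9172 = 0.48612
  40–44: 5 × 0.008 × 0.9023 = 0.03609
  45–49: 5 × 0.000 × 0.8956 = 0.00000
Sum = 4.36411
NRR = 0.49020 × 4.36411 = 2.13929
NRR > 1, so each generation more than replaces itself.

2.139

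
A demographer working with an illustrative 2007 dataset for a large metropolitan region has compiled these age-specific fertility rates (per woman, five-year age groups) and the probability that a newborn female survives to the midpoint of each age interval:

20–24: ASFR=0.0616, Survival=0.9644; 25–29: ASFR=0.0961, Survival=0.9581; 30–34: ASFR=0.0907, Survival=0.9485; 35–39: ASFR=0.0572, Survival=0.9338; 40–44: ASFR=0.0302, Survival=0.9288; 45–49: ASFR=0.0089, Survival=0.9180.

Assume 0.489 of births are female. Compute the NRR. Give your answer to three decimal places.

0.800

Proportion female at birth = 0.489.
Per-age-group product (5 × ASFR × survival probability):
  20–24: 5 × 0.0616 × 0.9644 = 0.29704
  25–29: 5 × 0.0961 × 0.9581 = 0.46037
  30–34: 5 × 0.0907 × 0.9485 = 0.43014
  35–39: 5 × 0.0572 × 0.9338 = 0.26707
  40–44: 5 × 0.0302 × 0.9288 = 0.14025
  45–49: 5 × 0.0089 × 0.9180 = 0.04085
Sum = 1.63572
NRR = 0.489 × 1.63572 = 0.79987
With NRR below 1 the population is below replacement fertility.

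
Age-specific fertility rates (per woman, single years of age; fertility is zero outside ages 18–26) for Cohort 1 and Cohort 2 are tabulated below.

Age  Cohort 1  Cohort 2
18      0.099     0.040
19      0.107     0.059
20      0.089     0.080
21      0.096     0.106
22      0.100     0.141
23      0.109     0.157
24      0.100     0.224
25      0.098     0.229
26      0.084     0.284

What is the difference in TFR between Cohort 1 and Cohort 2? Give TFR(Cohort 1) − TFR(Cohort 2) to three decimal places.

Cohort 1:
  Sum of ASFRs = 0.099 + 0.107 + 0.089 + 0.096 + 0.100 + 0.109 + 0.100 + 0.098 + 0.084 = 0.882
  TFR = 0.882
Cohort 2:
  Sum of ASFRs = 0.040 + 0.059 + 0.080 + 0.106 + 0.141 + 0.157 + 0.224 + 0.229 + 0.284 = 1.320
  TFR = 1.32
Difference = 0.882 − 1.32 = -0.438

-0.438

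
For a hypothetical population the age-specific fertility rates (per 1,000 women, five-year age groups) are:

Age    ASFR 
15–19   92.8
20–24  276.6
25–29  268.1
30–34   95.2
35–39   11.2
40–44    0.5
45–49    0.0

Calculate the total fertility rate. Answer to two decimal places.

Sum of ASFRs = 92.8 + 276.6 + 268.1 + 95.2 + 11.2 + 0.5 + 0.0 = 744.4
TFR = 5 × 744.4 / 1000 = 3.722

3.72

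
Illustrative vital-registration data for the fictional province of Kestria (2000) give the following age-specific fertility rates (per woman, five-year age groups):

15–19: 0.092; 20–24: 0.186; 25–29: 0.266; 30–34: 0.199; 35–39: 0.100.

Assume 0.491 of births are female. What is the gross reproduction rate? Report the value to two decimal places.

Proportion female at birth = 0.491.
Sum of ASFRs = 0.092 + 0.186 + 0.266 + 0.199 + 0.100 = 0.843
TFR = 5 × 0.843 = 4.215
GRR = 0.491 × 4.215 = 2.06957

2.07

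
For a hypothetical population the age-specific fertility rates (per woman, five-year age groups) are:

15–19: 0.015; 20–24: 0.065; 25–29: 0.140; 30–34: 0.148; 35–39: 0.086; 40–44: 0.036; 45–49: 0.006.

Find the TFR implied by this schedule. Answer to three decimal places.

2.480

Sum of ASFRs = 0.015 + 0.065 + 0.140 + 0.148 + 0.086 + 0.036 + 0.006 = 0.496
TFR = 5 × 0.496 = 2.48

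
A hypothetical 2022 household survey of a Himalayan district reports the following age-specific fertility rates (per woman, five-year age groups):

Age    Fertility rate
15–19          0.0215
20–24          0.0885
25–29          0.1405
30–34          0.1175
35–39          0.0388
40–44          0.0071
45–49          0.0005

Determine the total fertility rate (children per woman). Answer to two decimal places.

Sum of ASFRs = 0.0215 + 0.0885 + 0.1405 + 0.1175 + 0.0388 + 0.0071 + 0.0005 = 0.4144
TFR = 5 × 0.4144 = 2.072

2.07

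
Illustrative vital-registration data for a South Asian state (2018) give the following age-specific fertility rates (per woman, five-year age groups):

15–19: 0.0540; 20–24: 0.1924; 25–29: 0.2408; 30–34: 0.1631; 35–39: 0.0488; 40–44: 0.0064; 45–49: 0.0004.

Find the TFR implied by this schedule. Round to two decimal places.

3.53

Sum of ASFRs = 0.0540 + 0.1924 + 0.2408 + 0.1631 + 0.0488 + 0.0064 + 0.0004 = 0.7059
TFR = 5 × 0.7059 = 3.5295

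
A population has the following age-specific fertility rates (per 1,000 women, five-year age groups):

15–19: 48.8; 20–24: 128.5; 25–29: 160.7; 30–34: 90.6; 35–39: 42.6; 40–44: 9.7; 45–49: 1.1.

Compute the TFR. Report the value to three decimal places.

Sum of ASFRs = 48.8 + 128.5 + 160.7 + 90.6 + 42.6 + 9.7 + 1.1 = 482.0
TFR = 5 × 482.0 / 1000 = 2.41

2.410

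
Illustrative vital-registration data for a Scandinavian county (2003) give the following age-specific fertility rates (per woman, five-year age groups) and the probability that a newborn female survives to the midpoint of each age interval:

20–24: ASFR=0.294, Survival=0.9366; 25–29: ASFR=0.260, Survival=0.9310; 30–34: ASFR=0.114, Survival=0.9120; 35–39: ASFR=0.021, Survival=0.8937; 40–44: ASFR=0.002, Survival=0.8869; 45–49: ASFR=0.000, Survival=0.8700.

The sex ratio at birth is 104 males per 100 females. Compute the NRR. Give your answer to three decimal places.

1.573

Proportion female at birth = 100 / (100 + 104) = 0.49020.
Each age group contributes 5 × ASFR × survival:
  20–24: 5 × 0.294 × 0.9366 = 1.37680
  25–29: 5 × 0.260 × 0.9310 = 1.21030
  30–34: 5 × 0.114 × 0.9120 = 0.51984
  35–39: 5 × 0.021 × 0.8937 = 0.09384
  40–44: 5 × 0.002 × 0.8869 = 0.00887
  45–49: 5 × 0.000 × 0.8700 = 0.00000
Sum = 3.20965
NRR = 0.49020 × 3.20965 = 1.57337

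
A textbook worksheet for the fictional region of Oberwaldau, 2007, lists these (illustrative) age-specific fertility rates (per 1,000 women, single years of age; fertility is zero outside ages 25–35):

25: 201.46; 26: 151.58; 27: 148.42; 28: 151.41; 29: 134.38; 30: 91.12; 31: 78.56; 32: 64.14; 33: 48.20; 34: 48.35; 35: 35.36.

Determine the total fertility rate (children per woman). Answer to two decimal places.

1.15

Sum of ASFRs = 201.46 + 151.58 + 148.42 + 151.41 + 134.38 + 91.12 + 78.56 + 64.14 + 48.20 + 48.35 + 35.36 = 1152.98
TFR = 1152.98 / 1000 = 1.15298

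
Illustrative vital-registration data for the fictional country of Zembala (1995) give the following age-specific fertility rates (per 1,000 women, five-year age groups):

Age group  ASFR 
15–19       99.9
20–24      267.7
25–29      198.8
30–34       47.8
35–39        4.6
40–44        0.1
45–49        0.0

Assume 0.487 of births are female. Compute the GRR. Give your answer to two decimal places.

Proportion female at birth = 0.487.
Sum of ASFRs = 99.9 + 267.7 + 198.8 + 47.8 + 4.6 + 0.1 + 0.0 = 618.9
TFR = 5 × 618.9 / 1000 = 3.0945
GRR = 0.487 × 3.0945 = 1.50702

1.51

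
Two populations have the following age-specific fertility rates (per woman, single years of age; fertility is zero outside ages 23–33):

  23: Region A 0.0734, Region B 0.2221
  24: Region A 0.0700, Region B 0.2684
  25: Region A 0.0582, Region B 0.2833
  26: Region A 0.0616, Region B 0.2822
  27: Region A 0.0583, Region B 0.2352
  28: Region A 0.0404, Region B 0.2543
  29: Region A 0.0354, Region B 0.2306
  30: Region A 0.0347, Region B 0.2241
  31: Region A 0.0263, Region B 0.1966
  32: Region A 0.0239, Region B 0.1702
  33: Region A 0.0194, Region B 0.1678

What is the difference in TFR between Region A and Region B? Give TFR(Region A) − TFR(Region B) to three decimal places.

-2.033

Region A:
  Sum of ASFRs = 0.0734 + 0.0700 + 0.0582 + 0.0616 + 0.0583 + 0.0404 + 0.0354 + 0.0347 + 0.0263 + 0.0239 + 0.0194 = 0.5016
  TFR = 0.5016
Region B:
  Sum of ASFRs = 0.2221 + 0.2684 + 0.2833 + 0.2822 + 0.2352 + 0.2543 + 0.2306 + 0.2241 + 0.1966 + 0.1702 + 0.1678 = 2.5348
  TFR = 2.5348
Difference = 0.5016 − 2.5348 = -2.0332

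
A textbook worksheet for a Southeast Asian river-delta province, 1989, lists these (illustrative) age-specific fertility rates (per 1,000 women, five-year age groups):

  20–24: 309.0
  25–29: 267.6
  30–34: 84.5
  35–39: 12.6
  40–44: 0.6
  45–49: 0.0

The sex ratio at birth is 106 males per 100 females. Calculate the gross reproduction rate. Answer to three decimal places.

1.637

Proportion female at birth = 100 / (100 + 106) = 0.48544.
Sum of ASFRs = 309.0 + 267.6 + 84.5 + 12.6 + 0.6 + 0.0 = 674.3
TFR = 5 × 674.3 / 1000 = 3.3715
GRR = 0.48544 × 3.3715 = 1.63666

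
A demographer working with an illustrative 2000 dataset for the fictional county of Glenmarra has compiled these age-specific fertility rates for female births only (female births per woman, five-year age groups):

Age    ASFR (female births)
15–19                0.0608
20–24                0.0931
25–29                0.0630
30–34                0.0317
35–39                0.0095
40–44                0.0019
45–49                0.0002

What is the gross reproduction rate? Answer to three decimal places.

Sum of female ASFRs = 0.0608 + 0.0931 + 0.0630 + 0.0317 + 0.0095 + 0.0019 + 0.0002 = 0.2602
GRR = 5 × 0.2602 = 1.301

1.301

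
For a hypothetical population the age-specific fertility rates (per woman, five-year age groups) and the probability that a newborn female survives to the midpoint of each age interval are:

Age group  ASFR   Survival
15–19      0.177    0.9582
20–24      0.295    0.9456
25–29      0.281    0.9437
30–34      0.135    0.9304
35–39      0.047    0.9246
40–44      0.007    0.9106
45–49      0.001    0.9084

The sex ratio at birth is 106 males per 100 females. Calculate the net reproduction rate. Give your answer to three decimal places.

2.160

Proportion female at birth = 100 / (100 + 106) = 0.48544.
Weighting each age-specific rate by interval width and survival:
  15–19: 5 × 0.177 × 0.9582 = 0.84801
  20–24: 5 × 0.295 × 0.9456 = 1.39476
  25–29: 5 × 0.281 × 0.9437 = 1.32590
  30–34: 5 × 0.135 × 0.9304 = 0.62802
  35–39: 5 × 0.047 × 0.9246 = 0.21728
  40–44: 5 × 0.007 × 0.9106 = 0.03187
  45–49: 5 × 0.001 × 0.9084 = 0.00454
Sum = 4.45038
NRR = 0.48544 × 4.45038 = 2.16039
With NRR above 1 the population is above replacement fertility.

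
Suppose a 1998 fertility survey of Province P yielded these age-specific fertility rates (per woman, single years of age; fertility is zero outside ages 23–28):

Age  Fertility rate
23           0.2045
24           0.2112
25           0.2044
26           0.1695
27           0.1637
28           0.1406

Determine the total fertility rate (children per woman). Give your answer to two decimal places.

1.09

Sum of ASFRs = 0.2045 + 0.2112 + 0.2044 + 0.1695 + 0.1637 + 0.1406 = 1.0939
TFR = 1.0939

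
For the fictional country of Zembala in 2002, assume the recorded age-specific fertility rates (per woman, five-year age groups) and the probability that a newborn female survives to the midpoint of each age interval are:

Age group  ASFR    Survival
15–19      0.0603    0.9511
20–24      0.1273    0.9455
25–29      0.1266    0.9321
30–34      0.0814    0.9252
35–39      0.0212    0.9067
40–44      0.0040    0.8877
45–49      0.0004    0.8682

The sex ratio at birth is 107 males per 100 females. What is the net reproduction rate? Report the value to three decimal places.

0.952

Proportion female at birth = 100 / (100 + 107) = 0.48309.
Each age group contributes 5 × ASFR × survival:
  15–19: 5 × 0.0603 × 0.9511 = 0.28676
  20–24: 5 × 0.1273 × 0.9455 = 0.60181
  25–29: 5 × 0.1266 × 0.9321 = 0.59002
  30–34: 5 × 0.0814 × 0.9252 = 0.37656
  35–39: 5 × 0.0212 × 0.9067 = 0.09611
  40–44: 5 × 0.0040 × 0.8877 = 0.01775
  45–49: 5 × 0.0004 × 0.8682 = 0.00174
Sum = 1.97075
NRR = 0.48309 × 1.97075 = 0.95205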